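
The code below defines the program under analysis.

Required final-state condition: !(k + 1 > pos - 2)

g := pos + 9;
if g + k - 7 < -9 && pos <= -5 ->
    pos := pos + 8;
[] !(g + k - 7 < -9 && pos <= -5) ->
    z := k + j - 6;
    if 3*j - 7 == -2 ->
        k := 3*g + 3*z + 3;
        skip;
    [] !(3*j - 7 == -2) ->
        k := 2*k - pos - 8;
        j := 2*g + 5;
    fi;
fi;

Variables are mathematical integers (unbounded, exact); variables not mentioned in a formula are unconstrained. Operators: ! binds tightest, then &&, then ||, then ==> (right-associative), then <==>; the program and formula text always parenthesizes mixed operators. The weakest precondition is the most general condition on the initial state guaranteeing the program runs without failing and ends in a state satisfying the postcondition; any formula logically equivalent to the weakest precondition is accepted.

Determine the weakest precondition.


Working backward. After the program, the postcondition !(k + 1 > pos - 2) must hold; in canonical form it is !(k > pos - 3).
Then branch requires !(k > pos + 5); else branch requires (3*j == 5 ==> (!(3*g + 3*j + 3*k > pos + 12))) && ((!(3*j == 5)) ==> (!(2*k > 2*pos + 5))).
Before the if: ((g + k < -2 && pos <= -5) ==> (!(k > pos + 5))) && ((!(g + k < -2 && pos <= -5)) ==> ((3*j == 5 ==> (!(3*g + 3*j + 3*k > pos + 12))) && ((!(3*j == 5)) ==> (!(2*k > 2*pos + 5)))))
Before g := pos + 9: ((k + pos < -11 && pos <= -5) ==> (!(k > pos + 5))) && ((!(k + pos < -11 && pos <= -5)) ==> ((3*j == 5 ==> (!(3*j + 3*k + 2*pos > -15))) && ((!(3*j == 5)) ==> (!(2*k > 2*pos + 5)))))
Answer: WP = ((k + pos < -11 && pos <= -5) ==> (!(k > pos + 5))) && ((!(k + pos < -11 && pos <= -5)) ==> ((3*j == 5 ==> (!(3*j + 3*k + 2*pos > -15))) && ((!(3*j == 5)) ==> (!(2*k > 2*pos + 5)))))


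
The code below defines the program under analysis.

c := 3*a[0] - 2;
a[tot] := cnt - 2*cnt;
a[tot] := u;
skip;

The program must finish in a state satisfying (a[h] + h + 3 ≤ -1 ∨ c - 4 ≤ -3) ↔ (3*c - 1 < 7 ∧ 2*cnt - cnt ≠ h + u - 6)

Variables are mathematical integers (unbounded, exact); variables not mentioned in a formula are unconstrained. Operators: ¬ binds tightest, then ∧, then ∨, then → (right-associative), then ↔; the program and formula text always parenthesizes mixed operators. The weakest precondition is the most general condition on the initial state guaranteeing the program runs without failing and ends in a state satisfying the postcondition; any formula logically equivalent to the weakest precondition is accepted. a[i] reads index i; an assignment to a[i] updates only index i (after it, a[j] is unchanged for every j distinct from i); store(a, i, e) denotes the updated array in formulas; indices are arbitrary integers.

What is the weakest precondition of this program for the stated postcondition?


Working backward. After the program, the postcondition (a[h] + h + 3 ≤ -1 ∨ c - 4 ≤ -3) ↔ (3*c - 1 < 7 ∧ 2*cnt - cnt ≠ h + u - 6) must hold; in canonical form it is (a[h] + h ≤ -4 ∨ c ≤ 1) ↔ (3*c < 8 ∧ cnt ≠ h + u - 6).
Before skip: (a[h] + h ≤ -4 ∨ c ≤ 1) ↔ (3*c < 8 ∧ cnt ≠ h + u - 6)
Before a[tot] := u: (store(a, tot, u)[h] + h ≤ -4 ∨ c ≤ 1) ↔ (3*c < 8 ∧ cnt ≠ h + u - 6)
Before a[tot] := cnt - 2*cnt: (store(store(a, tot, -cnt), tot, u)[h] + h ≤ -4 ∨ c ≤ 1) ↔ (3*c < 8 ∧ cnt ≠ h + u - 6)
Before c := 3*a[0] - 2: (store(store(a, tot, -cnt), tot, u)[h] + h ≤ -4 ∨ 3*a[0] ≤ 3) ↔ (9*a[0] < 14 ∧ cnt ≠ h + u - 6)
Answer: WP = (store(store(a, tot, -cnt), tot, u)[h] + h ≤ -4 ∨ 3*a[0] ≤ 3) ↔ (9*a[0] < 14 ∧ cnt ≠ h + u - 6)


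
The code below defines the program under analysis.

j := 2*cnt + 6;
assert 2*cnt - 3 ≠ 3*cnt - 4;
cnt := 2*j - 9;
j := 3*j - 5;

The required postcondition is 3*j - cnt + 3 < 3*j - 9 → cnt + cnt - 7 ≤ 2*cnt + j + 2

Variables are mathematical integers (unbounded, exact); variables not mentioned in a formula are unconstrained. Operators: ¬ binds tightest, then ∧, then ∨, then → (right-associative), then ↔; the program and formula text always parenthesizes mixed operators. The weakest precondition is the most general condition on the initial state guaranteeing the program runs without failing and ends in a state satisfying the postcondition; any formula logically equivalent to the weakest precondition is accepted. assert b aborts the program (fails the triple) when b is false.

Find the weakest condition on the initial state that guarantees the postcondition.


Working backward. After the program, the postcondition 3*j - cnt + 3 < 3*j - 9 → cnt + cnt - 7 ≤ 2*cnt + j + 2 must hold; in canonical form it is cnt > 12 → j ≥ -9.
Before j := 3*j - 5: cnt > 12 → 3*j ≥ -4
Before cnt := 2*j - 9: 2*j > 21 → 3*j ≥ -4
Before assert 2*cnt - 3 ≠ 3*cnt - 4: cnt ≠ 1 ∧ (2*j > 21 → 3*j ≥ -4)
Before j := 2*cnt + 6: cnt ≠ 1 ∧ (4*cnt > 9 → 6*cnt ≥ -22)
Answer: WP = cnt ≠ 1 ∧ (4*cnt > 9 → 6*cnt ≥ -22)


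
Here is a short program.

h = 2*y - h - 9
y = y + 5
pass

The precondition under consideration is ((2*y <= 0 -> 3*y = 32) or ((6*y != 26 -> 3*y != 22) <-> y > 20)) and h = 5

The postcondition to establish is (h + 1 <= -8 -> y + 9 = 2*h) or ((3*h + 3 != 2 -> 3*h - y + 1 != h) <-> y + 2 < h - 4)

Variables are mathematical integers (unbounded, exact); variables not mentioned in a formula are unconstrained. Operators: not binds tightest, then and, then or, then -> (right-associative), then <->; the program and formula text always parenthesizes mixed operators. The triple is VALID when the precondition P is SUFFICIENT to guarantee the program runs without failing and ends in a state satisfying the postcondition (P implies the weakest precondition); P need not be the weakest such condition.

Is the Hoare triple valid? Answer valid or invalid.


Working backward. After the program, the postcondition (h + 1 <= -8 -> y + 9 = 2*h) or ((3*h + 3 != 2 -> 3*h - y + 1 != h) <-> y + 2 < h - 4) must hold; in canonical form it is (h <= -9 -> y = 2*h - 9) or ((3*h != -1 -> 2*h != y - 1) <-> y < h - 6).
Before skip: (h <= -9 -> y = 2*h - 9) or ((3*h != -1 -> 2*h != y - 1) <-> y < h - 6)
Before y := y + 5: (h <= -9 -> y = 2*h - 14) or ((3*h != -1 -> 2*h != y + 4) <-> y < h - 11)
Before h := 2*y - h - 9: (2*y <= h -> 2*h = 3*y - 32) or ((6*y != 3*h + 26 -> 3*y != 2*h + 22) <-> h < y - 20)
The weakest precondition is (2*y <= h -> 2*h = 3*y - 32) or ((6*y != 3*h + 26 -> 3*y != 2*h + 22) <-> h < y - 20).
Check whether ((2*y <= 0 -> 3*y = 32) or ((6*y != 26 -> 3*y != 22) <-> y > 20)) and h = 5 implies it.
Countermodel: at the initial state h = 5, y = 1, the precondition holds but the weakest precondition fails.
Answer: invalid


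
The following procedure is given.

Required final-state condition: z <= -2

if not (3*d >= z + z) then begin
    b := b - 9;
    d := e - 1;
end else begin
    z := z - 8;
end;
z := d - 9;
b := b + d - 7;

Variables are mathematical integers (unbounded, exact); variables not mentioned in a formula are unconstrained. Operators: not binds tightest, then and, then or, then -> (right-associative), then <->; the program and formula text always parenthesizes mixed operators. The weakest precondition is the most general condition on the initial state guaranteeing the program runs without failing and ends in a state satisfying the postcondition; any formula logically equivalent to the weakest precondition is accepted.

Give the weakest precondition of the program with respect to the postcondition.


Working backward. After the program, z <= -2 must hold.
Before b := b + d - 7: z <= -2
Before z := d - 9: d <= 7
Then branch requires e <= 8; else branch requires d <= 7.
Before the if: ((not (3*d >= 2*z)) -> e <= 8) and (3*d >= 2*z -> d <= 7)
Answer: WP = ((not (3*d >= 2*z)) -> e <= 8) and (3*d >= 2*z -> d <= 7)


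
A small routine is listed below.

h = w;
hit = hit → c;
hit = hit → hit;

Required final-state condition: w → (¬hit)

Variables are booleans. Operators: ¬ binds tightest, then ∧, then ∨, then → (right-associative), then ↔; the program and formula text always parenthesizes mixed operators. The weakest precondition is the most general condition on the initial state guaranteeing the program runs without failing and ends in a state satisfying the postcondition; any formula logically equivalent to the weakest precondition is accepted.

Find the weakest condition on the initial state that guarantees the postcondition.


Working backward. After the program, w → (¬hit) must hold.
Before hit := hit → hit: ¬w
Before hit := hit → c: ¬w
Before h := w: ¬w
Answer: WP = ¬w


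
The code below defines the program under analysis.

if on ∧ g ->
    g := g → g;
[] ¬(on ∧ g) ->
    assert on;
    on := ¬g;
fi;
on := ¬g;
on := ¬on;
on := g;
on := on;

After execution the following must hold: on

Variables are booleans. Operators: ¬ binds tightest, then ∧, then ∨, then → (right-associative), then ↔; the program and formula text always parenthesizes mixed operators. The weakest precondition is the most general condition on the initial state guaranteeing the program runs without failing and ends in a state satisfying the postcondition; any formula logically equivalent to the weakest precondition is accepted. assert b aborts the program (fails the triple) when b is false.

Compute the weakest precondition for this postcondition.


Working backward. After the program, on must hold.
Before on := on: on
Before on := g: g
Before on := ¬on: g
Before on := ¬g: g
Then branch requires true; else branch requires on ∧ g.
Before the if: (¬(on ∧ g)) → (on ∧ g)
Answer: WP = (¬(on ∧ g)) → (on ∧ g)


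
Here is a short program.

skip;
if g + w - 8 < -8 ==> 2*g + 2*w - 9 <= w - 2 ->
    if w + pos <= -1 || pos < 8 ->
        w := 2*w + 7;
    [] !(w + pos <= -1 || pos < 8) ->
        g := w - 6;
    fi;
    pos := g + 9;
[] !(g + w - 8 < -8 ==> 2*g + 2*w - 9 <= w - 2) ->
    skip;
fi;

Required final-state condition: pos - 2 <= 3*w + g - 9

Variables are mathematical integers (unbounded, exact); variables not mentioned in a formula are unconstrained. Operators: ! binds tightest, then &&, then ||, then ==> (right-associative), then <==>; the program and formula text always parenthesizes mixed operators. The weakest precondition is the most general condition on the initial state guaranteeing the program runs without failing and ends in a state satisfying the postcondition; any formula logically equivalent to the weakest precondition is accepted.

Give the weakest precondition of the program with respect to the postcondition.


Working backward. After the program, the postcondition pos - 2 <= 3*w + g - 9 must hold; in canonical form it is pos <= g + 3*w - 7.
Then branch requires ((pos + w <= -1 || pos < 8) ==> 6*w >= -5) && ((!(pos + w <= -1 || pos < 8)) ==> 3*w >= 16); else branch requires pos <= g + 3*w - 7.
Before the if: ((g + w < 0 ==> 2*g + w <= 7) ==> (((pos + w <= -1 || pos < 8) ==> 6*w >= -5) && ((!(pos + w <= -1 || pos < 8)) ==> 3*w >= 16))) && ((!(g + w < 0 ==> 2*g + w <= 7)) ==> pos <= g + 3*w - 7)
Before skip: ((g + w < 0 ==> 2*g + w <= 7) ==> (((pos + w <= -1 || pos < 8) ==> 6*w >= -5) && ((!(pos + w <= -1 || pos < 8)) ==> 3*w >= 16))) && ((!(g + w < 0 ==> 2*g + w <= 7)) ==> pos <= g + 3*w - 7)
Answer: WP = ((g + w < 0 ==> 2*g + w <= 7) ==> (((pos + w <= -1 || pos < 8) ==> 6*w >= -5) && ((!(pos + w <= -1 || pos < 8)) ==> 3*w >= 16))) && ((!(g + w < 0 ==> 2*g + w <= 7)) ==> pos <= g + 3*w - 7)


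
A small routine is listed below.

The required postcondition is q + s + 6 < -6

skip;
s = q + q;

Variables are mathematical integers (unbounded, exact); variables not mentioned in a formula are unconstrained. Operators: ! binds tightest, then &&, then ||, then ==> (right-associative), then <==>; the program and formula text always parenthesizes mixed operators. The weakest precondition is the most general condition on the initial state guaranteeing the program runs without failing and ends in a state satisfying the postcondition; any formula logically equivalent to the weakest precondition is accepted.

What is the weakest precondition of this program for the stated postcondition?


Working backward. After the program, the postcondition q + s + 6 < -6 must hold; in canonical form it is q + s < -12.
Before s := q + q: 3*q < -12
Before skip: 3*q < -12
Answer: WP = 3*q < -12


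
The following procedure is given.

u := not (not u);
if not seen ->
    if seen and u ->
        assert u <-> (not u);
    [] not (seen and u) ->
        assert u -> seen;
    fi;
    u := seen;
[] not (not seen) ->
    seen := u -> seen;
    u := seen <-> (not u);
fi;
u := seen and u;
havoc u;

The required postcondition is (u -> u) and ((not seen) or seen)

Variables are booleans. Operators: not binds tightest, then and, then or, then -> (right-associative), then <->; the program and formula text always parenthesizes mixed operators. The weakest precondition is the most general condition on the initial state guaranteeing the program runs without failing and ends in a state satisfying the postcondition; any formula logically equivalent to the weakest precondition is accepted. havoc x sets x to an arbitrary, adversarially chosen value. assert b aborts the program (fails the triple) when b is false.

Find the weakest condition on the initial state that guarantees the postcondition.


Working backward. After the program, the postcondition (u -> u) and ((not seen) or seen) must hold; in canonical form it is true.
Before havoc u: true
Before u := seen and u: true
Then branch requires ((seen and u) -> (u <-> (not u))) and ((not (seen and u)) -> (u -> seen)); else branch requires true.
Before the if: (not seen) -> (((seen and u) -> (u <-> (not u))) and ((not (seen and u)) -> (u -> seen)))
Before u := not (not u): (not seen) -> (((seen and u) -> (u <-> (not u))) and ((not (seen and u)) -> (u -> seen)))
Answer: WP = (not seen) -> (((seen and u) -> (u <-> (not u))) and ((not (seen and u)) -> (u -> seen)))


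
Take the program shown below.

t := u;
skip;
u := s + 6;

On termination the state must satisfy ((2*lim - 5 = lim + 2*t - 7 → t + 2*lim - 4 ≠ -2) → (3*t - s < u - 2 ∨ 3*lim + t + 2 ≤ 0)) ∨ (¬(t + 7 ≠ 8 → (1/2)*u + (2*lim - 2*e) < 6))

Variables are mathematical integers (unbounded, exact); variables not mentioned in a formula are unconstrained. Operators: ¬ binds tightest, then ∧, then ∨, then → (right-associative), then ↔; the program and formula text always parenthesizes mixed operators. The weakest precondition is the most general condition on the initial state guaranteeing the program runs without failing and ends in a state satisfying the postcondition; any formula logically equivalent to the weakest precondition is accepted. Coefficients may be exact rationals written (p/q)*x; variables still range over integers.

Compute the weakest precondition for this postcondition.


Working backward. After the program, the postcondition ((2*lim - 5 = lim + 2*t - 7 → t + 2*lim - 4 ≠ -2) → (3*t - s < u - 2 ∨ 3*lim + t + 2 ≤ 0)) ∨ (¬(t + 7 ≠ 8 → (1/2)*u + (2*lim - 2*e) < 6)) must hold; in canonical form it is ((lim = 2*t - 2 → 2*lim + t ≠ 2) → (3*t < s + u - 2 ∨ 3*lim + t ≤ -2)) ∨ (¬(t ≠ 1 → 2*lim + (1/2)*u < 2*e + 6)).
Before u := s + 6: ((lim = 2*t - 2 → 2*lim + t ≠ 2) → (3*t < 2*s + 4 ∨ 3*lim + t ≤ -2)) ∨ (¬(t ≠ 1 → 2*lim + (1/2)*s < 2*e + 3))
Before skip: ((lim = 2*t - 2 → 2*lim + t ≠ 2) → (3*t < 2*s + 4 ∨ 3*lim + t ≤ -2)) ∨ (¬(t ≠ 1 → 2*lim + (1/2)*s < 2*e + 3))
Before t := u: ((lim = 2*u - 2 → 2*lim + u ≠ 2) → (3*u < 2*s + 4 ∨ 3*lim + u ≤ -2)) ∨ (¬(u ≠ 1 → 2*lim + (1/2)*s < 2*e + 3))
Answer: WP = ((lim = 2*u - 2 → 2*lim + u ≠ 2) → (3*u < 2*s + 4 ∨ 3*lim + u ≤ -2)) ∨ (¬(u ≠ 1 → 2*lim + (1/2)*s < 2*e + 3))


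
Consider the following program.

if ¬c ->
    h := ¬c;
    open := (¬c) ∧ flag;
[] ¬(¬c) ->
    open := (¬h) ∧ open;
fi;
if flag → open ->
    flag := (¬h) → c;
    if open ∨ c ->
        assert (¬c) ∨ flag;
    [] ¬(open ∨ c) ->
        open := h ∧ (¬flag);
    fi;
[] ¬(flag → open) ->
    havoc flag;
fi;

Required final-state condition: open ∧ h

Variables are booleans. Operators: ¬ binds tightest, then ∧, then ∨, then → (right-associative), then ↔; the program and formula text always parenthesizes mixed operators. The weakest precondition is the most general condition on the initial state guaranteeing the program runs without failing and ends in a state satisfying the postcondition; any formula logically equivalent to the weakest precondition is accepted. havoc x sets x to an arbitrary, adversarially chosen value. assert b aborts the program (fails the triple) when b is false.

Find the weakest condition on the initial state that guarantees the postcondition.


Working backward. After the program, open ∧ h must hold.
Then branch requires ((open ∨ c) → (((¬c) ∨ ((¬h) → c)) ∧ open ∧ h)) ∧ ((¬(open ∨ c)) → (h ∧ (¬((¬h) → c)))); else branch requires open ∧ h.
Before the if: ((flag → open) → (((open ∨ c) → (((¬c) ∨ ((¬h) → c)) ∧ open ∧ h)) ∧ ((¬(open ∨ c)) → (h ∧ (¬((¬h) → c)))))) ∧ ((¬(flag → open)) → (open ∧ h))
Then branch requires ((flag → ((¬c) ∧ flag)) → (((((¬c) ∧ flag) ∨ c) → ((¬c) ∧ flag)) ∧ (((¬c) ∧ flag) ∨ c))) ∧ ((¬(flag → ((¬c) ∧ flag))) → ((¬c) ∧ flag)); else branch requires ((flag → ((¬h) ∧ open)) → ((¬(((¬h) ∧ open) ∨ c)) ∧ ((¬(((¬h) ∧ open) ∨ c)) → (h ∧ (¬((¬h) → c)))))) ∧ (flag → ((¬h) ∧ open)).
Before the if: ((¬c) → (((flag → ((¬c) ∧ flag)) → (((((¬c) ∧ flag) ∨ c) → ((¬c) ∧ flag)) ∧ (((¬c) ∧ flag) ∨ c))) ∧ ((¬(flag → ((¬c) ∧ flag))) → ((¬c) ∧ flag)))) ∧ (c → (((flag → ((¬h) ∧ open)) → ((¬(((¬h) ∧ open) ∨ c)) ∧ ((¬(((¬h) ∧ open) ∨ c)) → (h ∧ (¬((¬h) → c)))))) ∧ (flag → ((¬h) ∧ open))))
Answer: WP = ((¬c) → (((flag → ((¬c) ∧ flag)) → (((((¬c) ∧ flag) ∨ c) → ((¬c) ∧ flag)) ∧ (((¬c) ∧ flag) ∨ c))) ∧ ((¬(flag → ((¬c) ∧ flag))) → ((¬c) ∧ flag)))) ∧ (c → (((flag → ((¬h) ∧ open)) → ((¬(((¬h) ∧ open) ∨ c)) ∧ ((¬(((¬h) ∧ open) ∨ c)) → (h ∧ (¬((¬h) → c)))))) ∧ (flag → ((¬h) ∧ open))))


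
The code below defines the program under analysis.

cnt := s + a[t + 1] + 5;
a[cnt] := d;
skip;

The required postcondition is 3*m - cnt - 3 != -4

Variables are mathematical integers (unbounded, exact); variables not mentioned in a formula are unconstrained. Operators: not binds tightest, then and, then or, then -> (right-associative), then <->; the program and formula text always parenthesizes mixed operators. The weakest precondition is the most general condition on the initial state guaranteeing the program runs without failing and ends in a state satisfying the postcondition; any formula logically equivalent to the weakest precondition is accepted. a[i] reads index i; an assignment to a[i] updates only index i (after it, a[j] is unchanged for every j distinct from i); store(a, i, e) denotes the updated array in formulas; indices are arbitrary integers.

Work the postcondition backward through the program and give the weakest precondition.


Working backward. After the program, the postcondition 3*m - cnt - 3 != -4 must hold; in canonical form it is 3*m != cnt - 1.
Before skip: 3*m != cnt - 1
Before a[cnt] := d: 3*m != cnt - 1
Before cnt := s + a[t + 1] + 5: 3*m != a[t + 1] + s + 4
Answer: WP = 3*m != a[t + 1] + s + 4


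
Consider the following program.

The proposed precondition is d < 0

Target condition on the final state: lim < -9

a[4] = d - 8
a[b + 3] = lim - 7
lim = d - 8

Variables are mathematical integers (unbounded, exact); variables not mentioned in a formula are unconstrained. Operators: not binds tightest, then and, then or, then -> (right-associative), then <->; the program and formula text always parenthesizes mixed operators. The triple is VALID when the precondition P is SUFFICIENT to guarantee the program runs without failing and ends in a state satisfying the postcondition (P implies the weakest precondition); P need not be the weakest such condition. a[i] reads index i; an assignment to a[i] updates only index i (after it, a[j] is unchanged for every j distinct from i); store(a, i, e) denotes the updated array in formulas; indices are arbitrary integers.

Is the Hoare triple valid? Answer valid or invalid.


Working backward. After the program, lim < -9 must hold.
Before lim := d - 8: d < -1
Before a[b + 3] := lim - 7: d < -1
Before a[4] := d - 8: d < -1
The weakest precondition is d < -1.
Check whether d < 0 implies it.
Countermodel: at the initial state d = -1, the precondition holds but the weakest precondition fails.
Answer: invalid


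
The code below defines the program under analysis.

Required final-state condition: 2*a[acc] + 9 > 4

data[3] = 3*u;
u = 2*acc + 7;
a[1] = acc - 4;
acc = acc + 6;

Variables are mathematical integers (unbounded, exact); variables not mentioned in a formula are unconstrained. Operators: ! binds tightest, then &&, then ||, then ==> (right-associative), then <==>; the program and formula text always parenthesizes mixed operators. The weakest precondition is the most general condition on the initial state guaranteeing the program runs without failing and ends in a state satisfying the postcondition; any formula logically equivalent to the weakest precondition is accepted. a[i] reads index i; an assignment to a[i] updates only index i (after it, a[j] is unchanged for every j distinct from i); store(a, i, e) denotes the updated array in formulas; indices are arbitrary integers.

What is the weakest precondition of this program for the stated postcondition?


Working backward. After the program, the postcondition 2*a[acc] + 9 > 4 must hold; in canonical form it is 2*a[acc] > -5.
Before acc := acc + 6: 2*a[acc + 6] > -5
Before a[1] := acc - 4: 2*store(a, 1, acc - 4)[acc + 6] > -5
Before u := 2*acc + 7: 2*store(a, 1, acc - 4)[acc + 6] > -5
Before data[3] := 3*u: 2*store(a, 1, acc - 4)[acc + 6] > -5
Answer: WP = 2*store(a, 1, acc - 4)[acc + 6] > -5


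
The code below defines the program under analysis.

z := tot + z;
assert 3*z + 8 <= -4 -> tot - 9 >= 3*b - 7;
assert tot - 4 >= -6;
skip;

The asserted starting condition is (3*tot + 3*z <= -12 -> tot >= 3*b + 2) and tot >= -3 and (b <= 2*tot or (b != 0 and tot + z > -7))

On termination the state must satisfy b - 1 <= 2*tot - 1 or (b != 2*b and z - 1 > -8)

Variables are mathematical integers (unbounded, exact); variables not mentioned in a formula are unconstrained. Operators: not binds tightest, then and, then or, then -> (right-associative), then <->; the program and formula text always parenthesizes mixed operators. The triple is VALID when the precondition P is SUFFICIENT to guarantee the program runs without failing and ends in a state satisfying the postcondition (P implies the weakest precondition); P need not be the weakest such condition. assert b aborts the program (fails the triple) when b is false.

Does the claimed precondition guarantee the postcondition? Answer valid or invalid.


Working backward. After the program, the postcondition b - 1 <= 2*tot - 1 or (b != 2*b and z - 1 > -8) must hold; in canonical form it is b <= 2*tot or (b != 0 and z > -7).
Before skip: b <= 2*tot or (b != 0 and z > -7)
Before assert tot - 4 >= -6: tot >= -2 and (b <= 2*tot or (b != 0 and z > -7))
Before assert 3*z + 8 <= -4 -> tot - 9 >= 3*b - 7: (3*z <= -12 -> tot >= 3*b + 2) and tot >= -2 and (b <= 2*tot or (b != 0 and z > -7))
Before z := tot + z: (3*tot + 3*z <= -12 -> tot >= 3*b + 2) and tot >= -2 and (b <= 2*tot or (b != 0 and tot + z > -7))
The weakest precondition is (3*tot + 3*z <= -12 -> tot >= 3*b + 2) and tot >= -2 and (b <= 2*tot or (b != 0 and tot + z > -7)).
Check whether (3*tot + 3*z <= -12 -> tot >= 3*b + 2) and tot >= -3 and (b <= 2*tot or (b != 0 and tot + z > -7)) implies it.
Countermodel: at the initial state b = -1, tot = -3, z = 0, the precondition holds but the weakest precondition fails.
Answer: invalid


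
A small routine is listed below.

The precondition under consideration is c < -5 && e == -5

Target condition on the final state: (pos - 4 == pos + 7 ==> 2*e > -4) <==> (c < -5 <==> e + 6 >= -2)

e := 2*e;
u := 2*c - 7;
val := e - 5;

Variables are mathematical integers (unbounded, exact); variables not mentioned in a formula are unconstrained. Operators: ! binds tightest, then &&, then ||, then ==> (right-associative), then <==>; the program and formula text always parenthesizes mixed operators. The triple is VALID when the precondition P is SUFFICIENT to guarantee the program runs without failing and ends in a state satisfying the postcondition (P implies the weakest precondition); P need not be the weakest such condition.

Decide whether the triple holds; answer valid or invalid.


Working backward. After the program, the postcondition (pos - 4 == pos + 7 ==> 2*e > -4) <==> (c < -5 <==> e + 6 >= -2) must hold; in canonical form it is c < -5 <==> e >= -8.
Before val := e - 5: c < -5 <==> e >= -8
Before u := 2*c - 7: c < -5 <==> e >= -8
Before e := 2*e: c < -5 <==> 2*e >= -8
The weakest precondition is c < -5 <==> 2*e >= -8.
Check whether c < -5 && e == -5 implies it.
Countermodel: at the initial state c = -6, e = -5, the precondition holds but the weakest precondition fails.
Answer: invalid


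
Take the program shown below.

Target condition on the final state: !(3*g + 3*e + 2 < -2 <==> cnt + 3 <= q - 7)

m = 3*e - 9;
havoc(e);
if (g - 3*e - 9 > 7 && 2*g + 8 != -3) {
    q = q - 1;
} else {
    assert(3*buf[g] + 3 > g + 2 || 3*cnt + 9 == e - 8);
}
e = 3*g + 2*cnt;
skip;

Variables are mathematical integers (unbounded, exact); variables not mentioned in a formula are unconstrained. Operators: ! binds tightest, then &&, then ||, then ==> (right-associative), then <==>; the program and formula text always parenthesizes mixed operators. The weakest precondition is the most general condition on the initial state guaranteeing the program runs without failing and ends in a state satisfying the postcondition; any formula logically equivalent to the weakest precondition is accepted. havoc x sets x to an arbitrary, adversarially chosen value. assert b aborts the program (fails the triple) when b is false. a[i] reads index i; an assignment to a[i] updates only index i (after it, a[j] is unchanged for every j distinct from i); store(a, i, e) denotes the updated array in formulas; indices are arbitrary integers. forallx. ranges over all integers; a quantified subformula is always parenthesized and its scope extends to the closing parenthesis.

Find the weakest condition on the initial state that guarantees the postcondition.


Working backward. After the program, the postcondition !(3*g + 3*e + 2 < -2 <==> cnt + 3 <= q - 7) must hold; in canonical form it is !(3*e + 3*g < -4 <==> cnt <= q - 10).
Before skip: !(3*e + 3*g < -4 <==> cnt <= q - 10)
Before e := 3*g + 2*cnt: !(6*cnt + 12*g < -4 <==> cnt <= q - 10)
Then branch requires !(6*cnt + 12*g < -4 <==> cnt <= q - 11); else branch requires (3*buf[g] > g - 1 || 3*cnt == e - 17) && (!(6*cnt + 12*g < -4 <==> cnt <= q - 10)).
Before the if: ((g > 3*e + 16 && 2*g != -11) ==> (!(6*cnt + 12*g < -4 <==> cnt <= q - 11))) && ((!(g > 3*e + 16 && 2*g != -11)) ==> ((3*buf[g] > g - 1 || 3*cnt == e - 17) && (!(6*cnt + 12*g < -4 <==> cnt <= q - 10))))
Before havoc e: forall e_1. (((g > 3*e_1 + 16 && 2*g != -11) ==> (!(6*cnt + 12*g < -4 <==> cnt <= q - 11))) && ((!(g > 3*e_1 + 16 && 2*g != -11)) ==> ((3*buf[g] > g - 1 || 3*cnt == e_1 - 17) && (!(6*cnt + 12*g < -4 <==> cnt <= q - 10)))))
Before m := 3*e - 9: forall e_1. (((g > 3*e_1 + 16 && 2*g != -11) ==> (!(6*cnt + 12*g < -4 <==> cnt <= q - 11))) && ((!(g > 3*e_1 + 16 && 2*g != -11)) ==> ((3*buf[g] > g - 1 || 3*cnt == e_1 - 17) && (!(6*cnt + 12*g < -4 <==> cnt <= q - 10)))))
Answer: WP = forall e_1. (((g > 3*e_1 + 16 && 2*g != -11) ==> (!(6*cnt + 12*g < -4 <==> cnt <= q - 11))) && ((!(g > 3*e_1 + 16 && 2*g != -11)) ==> ((3*buf[g] > g - 1 || 3*cnt == e_1 - 17) && (!(6*cnt + 12*g < -4 <==> cnt <= q - 10)))))


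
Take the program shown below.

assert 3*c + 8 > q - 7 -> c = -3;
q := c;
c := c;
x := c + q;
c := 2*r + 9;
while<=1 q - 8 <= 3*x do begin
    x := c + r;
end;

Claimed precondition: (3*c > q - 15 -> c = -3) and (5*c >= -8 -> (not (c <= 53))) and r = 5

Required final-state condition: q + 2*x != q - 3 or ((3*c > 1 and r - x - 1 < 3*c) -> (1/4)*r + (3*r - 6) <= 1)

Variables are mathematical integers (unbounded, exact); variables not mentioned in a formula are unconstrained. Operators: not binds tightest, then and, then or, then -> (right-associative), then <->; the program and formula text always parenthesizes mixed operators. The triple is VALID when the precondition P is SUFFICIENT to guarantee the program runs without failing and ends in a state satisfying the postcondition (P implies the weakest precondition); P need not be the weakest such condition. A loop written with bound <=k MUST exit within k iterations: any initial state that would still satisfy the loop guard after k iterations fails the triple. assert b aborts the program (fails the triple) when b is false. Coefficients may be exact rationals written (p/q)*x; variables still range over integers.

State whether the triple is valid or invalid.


Working backward. After the program, the postcondition q + 2*x != q - 3 or ((3*c > 1 and r - x - 1 < 3*c) -> (1/4)*r + (3*r - 6) <= 1) must hold; in canonical form it is 2*x != -3 or ((3*c > 1 and r < 3*c + x + 1) -> (13/4)*r <= 7).
Before the loop (bound <=1), unroll the exhaustion recursion (WP_0 = exit-now case; WP_j = one more guarded iteration, up to j = 1):
  WP_0: (not (q <= 3*x + 8)) and (2*x != -3 or ((3*c > 1 and r < 3*c + x + 1) -> (13/4)*r <= 7))
  WP_1: (q <= 3*x + 8 -> ((not (q <= 3*c + 3*r + 8)) and (2*c + 2*r != -3 or ((3*c > 1 and 4*c > -1) -> (13/4)*r <= 7)))) and ((not (q <= 3*x + 8)) -> (2*x != -3 or ((3*c > 1 and r < 3*c + x + 1) -> (13/4)*r <= 7)))
So before the loop: (q <= 3*x + 8 -> ((not (q <= 3*c + 3*r + 8)) and (2*c + 2*r != -3 or ((3*c > 1 and 4*c > -1) -> (13/4)*r <= 7)))) and ((not (q <= 3*x + 8)) -> (2*x != -3 or ((3*c > 1 and r < 3*c + x + 1) -> (13/4)*r <= 7)))
Before c := 2*r + 9: (q <= 3*x + 8 -> ((not (q <= 9*r + 35)) and (6*r != -21 or ((6*r > -26 and 8*r > -37) -> (13/4)*r <= 7)))) and ((not (q <= 3*x + 8)) -> (2*x != -3 or ((6*r > -26 and 5*r + x > -28) -> (13/4)*r <= 7)))
Before x := c + q: (3*c + 2*q >= -8 -> ((not (q <= 9*r + 35)) and (6*r != -21 or ((6*r > -26 and 8*r > -37) -> (13/4)*r <= 7)))) and ((not (3*c + 2*q >= -8)) -> (2*c + 2*q != -3 or ((6*r > -26 and c + q + 5*r > -28) -> (13/4)*r <= 7)))
Before c := c: (3*c + 2*q >= -8 -> ((not (q <= 9*r + 35)) and (6*r != -21 or ((6*r > -26 and 8*r > -37) -> (13/4)*r <= 7)))) and ((not (3*c + 2*q >= -8)) -> (2*c + 2*q != -3 or ((6*r > -26 and c + q + 5*r > -28) -> (13/4)*r <= 7)))
Before q := c: (5*c >= -8 -> ((not (c <= 9*r + 35)) and (6*r != -21 or ((6*r > -26 and 8*r > -37) -> (13/4)*r <= 7)))) and ((not (5*c >= -8)) -> (4*c != -3 or ((6*r > -26 and 2*c + 5*r > -28) -> (13/4)*r <= 7)))
Before assert 3*c + 8 > q - 7 -> c = -3: (3*c > q - 15 -> c = -3) and (5*c >= -8 -> ((not (c <= 9*r + 35)) and (6*r != -21 or ((6*r > -26 and 8*r > -37) -> (13/4)*r <= 7)))) and ((not (5*c >= -8)) -> (4*c != -3 or ((6*r > -26 and 2*c + 5*r > -28) -> (13/4)*r <= 7)))
The weakest precondition is (3*c > q - 15 -> c = -3) and (5*c >= -8 -> ((not (c <= 9*r + 35)) and (6*r != -21 or ((6*r > -26 and 8*r > -37) -> (13/4)*r <= 7)))) and ((not (5*c >= -8)) -> (4*c != -3 or ((6*r > -26 and 2*c + 5*r > -28) -> (13/4)*r <= 7))).
Check whether (3*c > q - 15 -> c = -3) and (5*c >= -8 -> (not (c <= 53))) and r = 5 implies it.
Countermodel: at the initial state c = 54, q = 177, r = 5, the precondition holds but the weakest precondition fails.
Answer: invalid


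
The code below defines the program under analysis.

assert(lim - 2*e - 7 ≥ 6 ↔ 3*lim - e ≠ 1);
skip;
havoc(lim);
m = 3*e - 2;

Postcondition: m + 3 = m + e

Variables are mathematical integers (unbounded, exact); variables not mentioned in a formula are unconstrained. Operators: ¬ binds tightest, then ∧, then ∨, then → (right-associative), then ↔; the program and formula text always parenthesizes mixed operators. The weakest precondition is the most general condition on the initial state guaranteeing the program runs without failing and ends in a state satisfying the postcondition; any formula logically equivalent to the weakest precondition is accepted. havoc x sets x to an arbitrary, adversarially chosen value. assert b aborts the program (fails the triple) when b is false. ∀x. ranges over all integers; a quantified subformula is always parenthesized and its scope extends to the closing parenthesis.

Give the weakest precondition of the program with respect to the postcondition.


Working backward. After the program, the postcondition m + 3 = m + e must hold; in canonical form it is e = 3.
Before m := 3*e - 2: e = 3
Before havoc lim: e = 3
Before skip: e = 3
Before assert lim - 2*e - 7 ≥ 6 ↔ 3*lim - e ≠ 1: (lim ≥ 2*e + 13 ↔ 3*lim ≠ e + 1) ∧ e = 3
Answer: WP = (lim ≥ 2*e + 13 ↔ 3*lim ≠ e + 1) ∧ e = 3


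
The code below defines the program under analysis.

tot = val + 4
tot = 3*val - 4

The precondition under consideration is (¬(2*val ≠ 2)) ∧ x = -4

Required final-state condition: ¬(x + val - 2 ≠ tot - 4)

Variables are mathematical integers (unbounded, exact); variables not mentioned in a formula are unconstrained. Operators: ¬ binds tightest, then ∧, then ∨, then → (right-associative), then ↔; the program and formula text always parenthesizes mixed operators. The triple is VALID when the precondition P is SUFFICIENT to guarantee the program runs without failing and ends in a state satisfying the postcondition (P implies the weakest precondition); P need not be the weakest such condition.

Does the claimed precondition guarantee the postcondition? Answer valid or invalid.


Working backward. After the program, the postcondition ¬(x + val - 2 ≠ tot - 4) must hold; in canonical form it is ¬(val + x ≠ tot - 2).
Before tot := 3*val - 4: ¬(x ≠ 2*val - 6)
Before tot := val + 4: ¬(x ≠ 2*val - 6)
The weakest precondition is ¬(x ≠ 2*val - 6).
Check whether (¬(2*val ≠ 2)) ∧ x = -4 implies it.
Every state satisfying the precondition satisfies the weakest precondition: the implication holds.
Answer: valid


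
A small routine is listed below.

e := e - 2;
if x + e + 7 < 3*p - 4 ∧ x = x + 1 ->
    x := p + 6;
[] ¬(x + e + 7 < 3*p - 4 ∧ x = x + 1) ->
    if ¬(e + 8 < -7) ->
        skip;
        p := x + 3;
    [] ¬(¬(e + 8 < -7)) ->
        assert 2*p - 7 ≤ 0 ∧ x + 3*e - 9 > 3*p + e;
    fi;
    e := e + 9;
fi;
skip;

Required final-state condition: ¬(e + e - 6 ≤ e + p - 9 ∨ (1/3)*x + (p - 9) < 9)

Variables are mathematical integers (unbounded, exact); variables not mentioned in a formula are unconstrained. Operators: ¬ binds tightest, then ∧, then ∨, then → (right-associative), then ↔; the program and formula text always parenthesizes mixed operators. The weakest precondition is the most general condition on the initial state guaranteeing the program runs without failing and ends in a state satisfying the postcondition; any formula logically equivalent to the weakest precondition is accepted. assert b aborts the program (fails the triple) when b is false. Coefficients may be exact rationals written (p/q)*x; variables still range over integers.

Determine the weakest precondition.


Working backward. After the program, the postcondition ¬(e + e - 6 ≤ e + p - 9 ∨ (1/3)*x + (p - 9) < 9) must hold; in canonical form it is ¬(e ≤ p - 3 ∨ p + (1/3)*x < 18).
Before skip: ¬(e ≤ p - 3 ∨ p + (1/3)*x < 18)
Then branch requires ¬(e ≤ p - 3 ∨ (4/3)*p < 16); else branch requires ((¬(e < -15)) → (¬(e ≤ x - 9 ∨ (4/3)*x < 15))) ∧ (e < -15 → (2*p ≤ 7 ∧ 2*e + x > 3*p + 9 ∧ (¬(e ≤ p - 12 ∨ p + (1/3)*x < 18)))).
Before the if: ((¬(e < -15)) → (¬(e ≤ x - 9 ∨ (4/3)*x < 15))) ∧ (e < -15 → (2*p ≤ 7 ∧ 2*e + x > 3*p + 9 ∧ (¬(e ≤ p - 12 ∨ p + (1/3)*x < 18))))
Before e := e - 2: ((¬(e < -13)) → (¬(e ≤ x - 7 ∨ (4/3)*x < 15))) ∧ (e < -13 → (2*p ≤ 7 ∧ 2*e + x > 3*p + 13 ∧ (¬(e ≤ p - 10 ∨ p + (1/3)*x < 18))))
Answer: WP = ((¬(e < -13)) → (¬(e ≤ x - 7 ∨ (4/3)*x < 15))) ∧ (e < -13 → (2*p ≤ 7 ∧ 2*e + x > 3*p + 13 ∧ (¬(e ≤ p - 10 ∨ p + (1/3)*x < 18))))


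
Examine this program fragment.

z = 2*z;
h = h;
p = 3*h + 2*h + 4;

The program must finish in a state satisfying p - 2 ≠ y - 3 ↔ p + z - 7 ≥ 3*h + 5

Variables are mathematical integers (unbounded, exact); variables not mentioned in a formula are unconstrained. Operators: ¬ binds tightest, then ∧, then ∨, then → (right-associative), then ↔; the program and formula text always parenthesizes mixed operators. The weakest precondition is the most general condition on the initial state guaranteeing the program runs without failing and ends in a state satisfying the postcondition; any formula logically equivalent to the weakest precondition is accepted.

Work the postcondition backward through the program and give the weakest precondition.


Working backward. After the program, the postcondition p - 2 ≠ y - 3 ↔ p + z - 7 ≥ 3*h + 5 must hold; in canonical form it is p ≠ y - 1 ↔ p + z ≥ 3*h + 12.
Before p := 3*h + 2*h + 4: 5*h ≠ y - 5 ↔ 2*h + z ≥ 8
Before h := h: 5*h ≠ y - 5 ↔ 2*h + z ≥ 8
Before z := 2*z: 5*h ≠ y - 5 ↔ 2*h + 2*z ≥ 8
Answer: WP = 5*h ≠ y - 5 ↔ 2*h + 2*z ≥ 8


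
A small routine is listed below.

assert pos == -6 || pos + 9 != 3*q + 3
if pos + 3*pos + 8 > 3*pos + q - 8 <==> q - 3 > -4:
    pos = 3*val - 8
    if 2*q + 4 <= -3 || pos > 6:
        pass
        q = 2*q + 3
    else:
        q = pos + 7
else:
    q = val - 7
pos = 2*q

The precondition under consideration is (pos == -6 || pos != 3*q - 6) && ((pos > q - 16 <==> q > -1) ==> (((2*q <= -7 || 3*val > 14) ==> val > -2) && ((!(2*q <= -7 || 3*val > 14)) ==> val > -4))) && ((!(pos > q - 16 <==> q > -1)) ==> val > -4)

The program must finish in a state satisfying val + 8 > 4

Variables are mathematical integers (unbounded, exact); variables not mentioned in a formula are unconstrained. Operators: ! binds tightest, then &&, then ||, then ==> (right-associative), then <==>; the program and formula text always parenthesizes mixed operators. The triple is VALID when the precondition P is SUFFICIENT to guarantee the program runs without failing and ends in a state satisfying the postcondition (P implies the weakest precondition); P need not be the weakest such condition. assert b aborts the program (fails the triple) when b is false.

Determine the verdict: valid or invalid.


Working backward. After the program, the postcondition val + 8 > 4 must hold; in canonical form it is val > -4.
Before pos := 2*q: val > -4
Then branch requires ((2*q <= -7 || 3*val > 14) ==> val > -4) && ((!(2*q <= -7 || 3*val > 14)) ==> val > -4); else branch requires val > -4.
Before the if: ((pos > q - 16 <==> q > -1) ==> (((2*q <= -7 || 3*val > 14) ==> val > -4) && ((!(2*q <= -7 || 3*val > 14)) ==> val > -4))) && ((!(pos > q - 16 <==> q > -1)) ==> val > -4)
Before assert pos == -6 || pos + 9 != 3*q + 3: (pos == -6 || pos != 3*q - 6) && ((pos > q - 16 <==> q > -1) ==> (((2*q <= -7 || 3*val > 14) ==> val > -4) && ((!(2*q <= -7 || 3*val > 14)) ==> val > -4))) && ((!(pos > q - 16 <==> q > -1)) ==> val > -4)
The weakest precondition is (pos == -6 || pos != 3*q - 6) && ((pos > q - 16 <==> q > -1) ==> (((2*q <= -7 || 3*val > 14) ==> val > -4) && ((!(2*q <= -7 || 3*val > 14)) ==> val > -4))) && ((!(pos > q - 16 <==> q > -1)) ==> val > -4).
Check whether (pos == -6 || pos != 3*q - 6) && ((pos > q - 16 <==> q > -1) ==> (((2*q <= -7 || 3*val > 14) ==> val > -2) && ((!(2*q <= -7 || 3*val > 14)) ==> val > -4))) && ((!(pos > q - 16 <==> q > -1)) ==> val > -4) implies it.
Every state satisfying the precondition satisfies the weakest precondition: the implication holds.
Answer: valid


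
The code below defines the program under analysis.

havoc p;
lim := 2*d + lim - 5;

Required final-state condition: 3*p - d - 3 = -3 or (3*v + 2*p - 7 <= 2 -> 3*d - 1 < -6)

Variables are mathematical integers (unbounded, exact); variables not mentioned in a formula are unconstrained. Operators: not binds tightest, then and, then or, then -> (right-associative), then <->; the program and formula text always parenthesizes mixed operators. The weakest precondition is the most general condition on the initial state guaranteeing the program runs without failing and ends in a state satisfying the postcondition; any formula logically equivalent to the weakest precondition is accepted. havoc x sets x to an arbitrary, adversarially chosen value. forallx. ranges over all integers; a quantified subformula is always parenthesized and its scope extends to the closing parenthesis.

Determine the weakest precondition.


Working backward. After the program, the postcondition 3*p - d - 3 = -3 or (3*v + 2*p - 7 <= 2 -> 3*d - 1 < -6) must hold; in canonical form it is 3*p = d or (2*p + 3*v <= 9 -> 3*d < -5).
Before lim := 2*d + lim - 5: 3*p = d or (2*p + 3*v <= 9 -> 3*d < -5)
Before havoc p: forall p_1. (3*p_1 = d or (2*p_1 + 3*v <= 9 -> 3*d < -5))
Answer: WP = forall p_1. (3*p_1 = d or (2*p_1 + 3*v <= 9 -> 3*d < -5))
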